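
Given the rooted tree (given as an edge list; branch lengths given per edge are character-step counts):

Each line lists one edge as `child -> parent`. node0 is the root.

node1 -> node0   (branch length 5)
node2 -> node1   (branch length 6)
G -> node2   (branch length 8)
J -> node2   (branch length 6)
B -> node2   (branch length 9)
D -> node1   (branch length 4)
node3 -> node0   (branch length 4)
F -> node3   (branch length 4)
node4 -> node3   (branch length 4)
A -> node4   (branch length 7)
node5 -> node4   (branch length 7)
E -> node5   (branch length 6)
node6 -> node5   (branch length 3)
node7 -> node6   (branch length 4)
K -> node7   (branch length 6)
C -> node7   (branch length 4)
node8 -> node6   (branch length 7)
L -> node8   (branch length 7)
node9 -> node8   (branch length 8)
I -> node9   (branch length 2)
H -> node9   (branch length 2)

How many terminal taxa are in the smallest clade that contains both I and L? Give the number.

The MRCA of I and L is the node subtending (L,(I,H)).
That clade contains 3 terminal taxa: H, I, L.

3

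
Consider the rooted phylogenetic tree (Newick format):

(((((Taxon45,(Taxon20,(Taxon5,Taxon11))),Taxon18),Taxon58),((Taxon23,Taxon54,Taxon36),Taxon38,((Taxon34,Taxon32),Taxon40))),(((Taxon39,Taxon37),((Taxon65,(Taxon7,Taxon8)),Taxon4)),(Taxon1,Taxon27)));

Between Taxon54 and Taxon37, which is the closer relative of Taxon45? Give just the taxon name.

Taxon54

The MRCA of Taxon45 and Taxon54 subtends ((((Taxon45,(Taxon20,(Taxon5,Taxon11))),Taxon18),Taxon58),((Taxon23,Taxon54,Taxon36),Taxon38,((Taxon34,Taxon32),Taxon40))) (13 taxa).
The MRCA of Taxon45 and Taxon37 is the root, subtending the entire tree (21 taxa).
The first is nested inside the second, so Taxon45 shares a more recent common ancestor with Taxon54.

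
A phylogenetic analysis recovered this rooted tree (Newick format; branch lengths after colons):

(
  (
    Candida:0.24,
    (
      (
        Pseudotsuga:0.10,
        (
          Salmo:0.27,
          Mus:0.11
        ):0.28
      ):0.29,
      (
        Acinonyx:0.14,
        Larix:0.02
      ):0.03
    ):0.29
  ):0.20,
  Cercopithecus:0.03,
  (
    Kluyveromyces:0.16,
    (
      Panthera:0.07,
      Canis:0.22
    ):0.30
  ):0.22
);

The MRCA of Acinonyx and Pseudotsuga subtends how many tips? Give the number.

The MRCA of Acinonyx and Pseudotsuga is the node subtending ((Pseudotsuga,(Salmo,Mus)),(Acinonyx,Larix)).
That clade contains 5 terminal taxa: Acinonyx, Larix, Mus, Pseudotsuga, Salmo.

5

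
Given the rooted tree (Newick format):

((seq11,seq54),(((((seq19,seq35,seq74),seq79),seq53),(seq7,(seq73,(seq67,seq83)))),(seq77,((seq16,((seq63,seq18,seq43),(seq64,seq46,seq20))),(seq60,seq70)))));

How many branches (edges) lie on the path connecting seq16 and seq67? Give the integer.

9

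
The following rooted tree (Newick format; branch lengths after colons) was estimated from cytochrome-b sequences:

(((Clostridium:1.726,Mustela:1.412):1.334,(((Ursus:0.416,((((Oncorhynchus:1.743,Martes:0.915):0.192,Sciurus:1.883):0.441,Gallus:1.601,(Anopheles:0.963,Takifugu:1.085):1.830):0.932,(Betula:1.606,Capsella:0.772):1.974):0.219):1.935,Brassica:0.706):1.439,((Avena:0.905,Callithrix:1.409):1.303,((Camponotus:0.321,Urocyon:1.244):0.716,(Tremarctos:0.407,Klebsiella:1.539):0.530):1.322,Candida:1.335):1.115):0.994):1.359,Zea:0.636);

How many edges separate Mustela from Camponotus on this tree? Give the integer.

The MRCA of Mustela and Camponotus is the node subtending ((Clostridium,Mustela),(((Ursus,((((Oncorhynchus,Martes),Sciurus),Gallus,(Anopheles,Takifugu)),(Betula,Capsella))),Brassica),((Avena,Callithrix),((Camponotus,Urocyon),(Tremarctos,Klebsiella)),Candida))).
From Mustela up to that node: 2 branches. From Camponotus up to the same node: 5 branches. Total: 2 + 5 = 7.

7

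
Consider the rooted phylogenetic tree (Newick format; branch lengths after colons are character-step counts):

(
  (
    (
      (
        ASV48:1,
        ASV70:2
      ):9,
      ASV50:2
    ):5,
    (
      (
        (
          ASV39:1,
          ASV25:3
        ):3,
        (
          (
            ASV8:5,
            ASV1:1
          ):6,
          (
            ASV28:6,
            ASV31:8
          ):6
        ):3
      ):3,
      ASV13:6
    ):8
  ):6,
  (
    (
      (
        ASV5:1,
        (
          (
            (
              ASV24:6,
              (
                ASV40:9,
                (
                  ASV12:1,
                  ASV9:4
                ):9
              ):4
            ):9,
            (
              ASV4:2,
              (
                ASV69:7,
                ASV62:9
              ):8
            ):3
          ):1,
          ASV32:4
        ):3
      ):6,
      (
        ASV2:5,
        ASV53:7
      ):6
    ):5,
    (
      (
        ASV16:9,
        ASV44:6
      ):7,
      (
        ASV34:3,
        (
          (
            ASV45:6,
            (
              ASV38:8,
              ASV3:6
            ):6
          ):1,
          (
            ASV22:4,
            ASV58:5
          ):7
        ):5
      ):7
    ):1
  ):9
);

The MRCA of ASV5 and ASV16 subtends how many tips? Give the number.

19

The MRCA of ASV5 and ASV16 is the node subtending (((ASV5,(((ASV24,(ASV40,(ASV12,ASV9))),(ASV4,(ASV69,ASV62))),ASV32)),(ASV2,ASV53)),((ASV16,ASV44),(ASV34,((ASV45,(ASV38,ASV3)),(ASV22,ASV58))))).
That clade contains 19 terminal taxa: ASV12, ASV16, ASV2, ASV22, ASV24, ASV3, ASV32, ASV34, ASV38, ASV4, ASV40, ASV44, ASV45, ASV5, ASV53, ASV58, ASV62, ASV69, ASV9.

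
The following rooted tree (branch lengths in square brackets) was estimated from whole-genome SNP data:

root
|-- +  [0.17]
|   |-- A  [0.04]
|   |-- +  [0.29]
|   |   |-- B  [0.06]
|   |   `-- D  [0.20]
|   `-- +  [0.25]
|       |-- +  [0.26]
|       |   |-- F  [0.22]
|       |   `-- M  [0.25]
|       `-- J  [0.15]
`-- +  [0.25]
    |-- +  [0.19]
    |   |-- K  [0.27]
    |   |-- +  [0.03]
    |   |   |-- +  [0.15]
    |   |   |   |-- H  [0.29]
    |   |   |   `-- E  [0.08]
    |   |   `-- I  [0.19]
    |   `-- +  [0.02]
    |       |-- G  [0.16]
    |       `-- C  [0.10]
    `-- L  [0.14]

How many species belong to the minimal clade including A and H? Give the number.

13

The MRCA of A and H is the root, so the clade is the entire tree.
That clade contains 13 terminal taxa: A, B, C, D, E, F, G, H, I, J, K, L, M.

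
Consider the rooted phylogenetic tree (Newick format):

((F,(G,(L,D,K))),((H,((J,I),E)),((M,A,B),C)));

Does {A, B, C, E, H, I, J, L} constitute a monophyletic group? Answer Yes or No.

No

The MRCA of the listed taxa is the root, so the smallest clade containing them is the whole tree.
That clade also contains D, F, G, K, M, which are not in the proposed group, so the group is not monophyletic.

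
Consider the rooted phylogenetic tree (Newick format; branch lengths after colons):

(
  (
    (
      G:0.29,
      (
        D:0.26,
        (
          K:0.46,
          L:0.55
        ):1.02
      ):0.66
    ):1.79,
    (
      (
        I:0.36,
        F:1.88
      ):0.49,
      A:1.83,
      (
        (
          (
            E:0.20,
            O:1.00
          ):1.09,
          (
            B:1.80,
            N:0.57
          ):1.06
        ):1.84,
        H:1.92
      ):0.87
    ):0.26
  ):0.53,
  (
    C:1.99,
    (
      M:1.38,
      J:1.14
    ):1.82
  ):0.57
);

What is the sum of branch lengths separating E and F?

6.37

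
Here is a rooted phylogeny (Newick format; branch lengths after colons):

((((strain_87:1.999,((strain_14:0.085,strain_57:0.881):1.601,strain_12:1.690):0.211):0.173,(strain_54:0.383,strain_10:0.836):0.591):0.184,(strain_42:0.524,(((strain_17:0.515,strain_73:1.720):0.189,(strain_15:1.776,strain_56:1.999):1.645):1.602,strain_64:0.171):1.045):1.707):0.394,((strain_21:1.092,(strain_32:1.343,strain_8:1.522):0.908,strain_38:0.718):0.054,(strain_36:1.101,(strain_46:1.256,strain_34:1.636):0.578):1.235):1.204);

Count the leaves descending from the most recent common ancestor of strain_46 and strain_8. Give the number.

7

The MRCA of strain_46 and strain_8 is the node subtending ((strain_21,(strain_32,strain_8),strain_38),(strain_36,(strain_46,strain_34))).
That clade contains 7 terminal taxa: strain_21, strain_32, strain_34, strain_36, strain_38, strain_46, strain_8.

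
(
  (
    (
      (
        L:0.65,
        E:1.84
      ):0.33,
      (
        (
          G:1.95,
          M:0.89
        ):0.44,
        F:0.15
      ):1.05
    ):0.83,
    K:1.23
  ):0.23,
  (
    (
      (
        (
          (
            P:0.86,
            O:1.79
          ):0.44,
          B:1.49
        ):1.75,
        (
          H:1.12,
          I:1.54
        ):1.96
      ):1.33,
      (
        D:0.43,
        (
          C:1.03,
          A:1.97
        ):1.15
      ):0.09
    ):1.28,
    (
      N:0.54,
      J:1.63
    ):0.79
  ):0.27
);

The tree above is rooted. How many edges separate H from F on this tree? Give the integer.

The MRCA of H and F is the root of the tree.
From H up to that node: 5 branches. From F up to the same node: 4 branches. Total: 5 + 4 = 9.

9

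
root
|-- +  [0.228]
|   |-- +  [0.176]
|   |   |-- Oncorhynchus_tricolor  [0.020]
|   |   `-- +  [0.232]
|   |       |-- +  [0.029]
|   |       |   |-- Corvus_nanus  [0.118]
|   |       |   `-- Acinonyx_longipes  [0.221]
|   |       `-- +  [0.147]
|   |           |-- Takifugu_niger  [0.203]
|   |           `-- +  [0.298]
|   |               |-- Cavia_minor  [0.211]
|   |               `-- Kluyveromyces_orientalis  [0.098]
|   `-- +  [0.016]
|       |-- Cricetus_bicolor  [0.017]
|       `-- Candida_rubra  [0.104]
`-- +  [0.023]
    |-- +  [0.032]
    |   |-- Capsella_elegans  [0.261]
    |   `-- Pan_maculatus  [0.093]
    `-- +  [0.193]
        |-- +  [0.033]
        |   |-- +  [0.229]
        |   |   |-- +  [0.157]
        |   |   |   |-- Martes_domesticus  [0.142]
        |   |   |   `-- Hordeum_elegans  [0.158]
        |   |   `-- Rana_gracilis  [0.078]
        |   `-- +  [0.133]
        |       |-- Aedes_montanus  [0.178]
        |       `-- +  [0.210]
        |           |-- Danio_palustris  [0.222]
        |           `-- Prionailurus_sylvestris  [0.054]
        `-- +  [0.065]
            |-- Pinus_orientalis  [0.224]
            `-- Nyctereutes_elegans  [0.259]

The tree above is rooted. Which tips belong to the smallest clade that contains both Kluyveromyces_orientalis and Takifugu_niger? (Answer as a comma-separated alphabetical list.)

Cavia_minor, Kluyveromyces_orientalis, Takifugu_niger

Tracing Kluyveromyces_orientalis: it sits inside (Cavia_minor,Kluyveromyces_orientalis).
Tracing Takifugu_niger: it sits inside (Takifugu_niger,(Cavia_minor,Kluyveromyces_orientalis)).
The smallest clade enclosing both is (Takifugu_niger,(Cavia_minor,Kluyveromyces_orientalis)); the answer is its 3 terminal taxa in alphabetical order.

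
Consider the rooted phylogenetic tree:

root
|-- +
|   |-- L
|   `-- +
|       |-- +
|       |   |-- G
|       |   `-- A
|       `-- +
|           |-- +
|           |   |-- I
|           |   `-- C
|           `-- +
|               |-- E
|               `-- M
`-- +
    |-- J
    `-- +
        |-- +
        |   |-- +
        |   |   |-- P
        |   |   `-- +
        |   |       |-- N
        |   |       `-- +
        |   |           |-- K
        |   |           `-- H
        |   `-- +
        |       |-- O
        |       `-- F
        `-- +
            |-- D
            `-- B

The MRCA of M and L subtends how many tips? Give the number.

The MRCA of M and L is the node subtending (L,((G,A),((I,C),(E,M)))).
That clade contains 7 terminal taxa: A, C, E, G, I, L, M.

7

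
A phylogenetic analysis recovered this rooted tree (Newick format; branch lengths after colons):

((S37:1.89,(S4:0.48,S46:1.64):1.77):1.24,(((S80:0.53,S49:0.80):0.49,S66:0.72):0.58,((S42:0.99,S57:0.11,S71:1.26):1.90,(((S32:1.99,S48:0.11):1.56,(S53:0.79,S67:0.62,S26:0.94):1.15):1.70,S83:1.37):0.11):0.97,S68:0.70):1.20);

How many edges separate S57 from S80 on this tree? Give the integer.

The MRCA of S57 and S80 is the node subtending (((S80,S49),S66),((S42,S57,S71),(((S32,S48),(S53,S67,S26)),S83)),S68).
From S57 up to that node: 3 branches. From S80 up to the same node: 3 branches. Total: 3 + 3 = 6.

6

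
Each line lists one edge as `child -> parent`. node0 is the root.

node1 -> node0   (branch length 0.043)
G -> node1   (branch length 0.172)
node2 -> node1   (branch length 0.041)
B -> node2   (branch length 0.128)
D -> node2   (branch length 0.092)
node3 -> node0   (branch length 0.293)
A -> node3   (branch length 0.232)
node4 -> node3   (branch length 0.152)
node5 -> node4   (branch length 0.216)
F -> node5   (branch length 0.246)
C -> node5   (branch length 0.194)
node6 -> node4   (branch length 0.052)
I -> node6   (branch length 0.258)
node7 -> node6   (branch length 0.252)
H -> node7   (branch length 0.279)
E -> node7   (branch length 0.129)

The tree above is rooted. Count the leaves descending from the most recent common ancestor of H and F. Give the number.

5

The MRCA of H and F is the node subtending ((F,C),(I,(H,E))).
That clade contains 5 terminal taxa: C, E, F, H, I.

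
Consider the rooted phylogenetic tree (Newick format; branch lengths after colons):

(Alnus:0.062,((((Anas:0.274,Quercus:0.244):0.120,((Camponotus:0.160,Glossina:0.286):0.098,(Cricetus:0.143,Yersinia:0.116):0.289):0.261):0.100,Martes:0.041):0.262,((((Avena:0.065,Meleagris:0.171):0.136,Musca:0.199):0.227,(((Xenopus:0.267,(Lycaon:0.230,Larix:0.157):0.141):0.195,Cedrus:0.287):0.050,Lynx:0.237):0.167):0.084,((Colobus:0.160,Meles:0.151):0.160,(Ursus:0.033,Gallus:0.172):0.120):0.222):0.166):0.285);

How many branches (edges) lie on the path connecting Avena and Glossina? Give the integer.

10

The MRCA of Avena and Glossina is the node subtending ((((Anas,Quercus),((Camponotus,Glossina),(Cricetus,Yersinia))),Martes),((((Avena,Meleagris),Musca),(((Xenopus,(Lycaon,Larix)),Cedrus),Lynx)),((Colobus,Meles),(Ursus,Gallus)))).
From Avena up to that node: 5 branches. From Glossina up to the same node: 5 branches. Total: 5 + 5 = 10.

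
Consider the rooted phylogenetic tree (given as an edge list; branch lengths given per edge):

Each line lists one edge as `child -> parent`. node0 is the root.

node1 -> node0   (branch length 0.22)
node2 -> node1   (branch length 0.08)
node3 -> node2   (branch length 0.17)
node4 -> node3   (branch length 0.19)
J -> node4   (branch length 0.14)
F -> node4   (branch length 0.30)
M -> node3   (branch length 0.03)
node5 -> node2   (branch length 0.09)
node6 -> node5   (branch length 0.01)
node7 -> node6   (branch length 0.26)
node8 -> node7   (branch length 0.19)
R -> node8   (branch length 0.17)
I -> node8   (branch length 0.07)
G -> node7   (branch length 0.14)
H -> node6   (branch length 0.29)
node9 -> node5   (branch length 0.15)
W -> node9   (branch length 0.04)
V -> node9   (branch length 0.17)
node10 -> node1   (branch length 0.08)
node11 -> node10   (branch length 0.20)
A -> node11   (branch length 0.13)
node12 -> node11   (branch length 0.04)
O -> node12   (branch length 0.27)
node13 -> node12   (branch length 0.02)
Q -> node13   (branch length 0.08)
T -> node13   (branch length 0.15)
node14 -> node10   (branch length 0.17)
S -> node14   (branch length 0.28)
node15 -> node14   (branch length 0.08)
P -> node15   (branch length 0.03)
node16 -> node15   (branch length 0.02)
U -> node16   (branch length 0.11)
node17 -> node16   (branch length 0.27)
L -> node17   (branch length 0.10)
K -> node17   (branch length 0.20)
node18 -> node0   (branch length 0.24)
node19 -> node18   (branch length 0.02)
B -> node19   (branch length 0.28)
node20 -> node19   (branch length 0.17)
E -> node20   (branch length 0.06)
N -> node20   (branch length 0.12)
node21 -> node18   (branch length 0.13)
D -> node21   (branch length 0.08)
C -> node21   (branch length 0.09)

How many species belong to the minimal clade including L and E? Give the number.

The MRCA of L and E is the root, so the clade is the entire tree.
That clade contains 23 terminal taxa: A, B, C, D, E, F, G, H, I, J, K, L, M, N, O, P, Q, R, S, T, U, V, W.

23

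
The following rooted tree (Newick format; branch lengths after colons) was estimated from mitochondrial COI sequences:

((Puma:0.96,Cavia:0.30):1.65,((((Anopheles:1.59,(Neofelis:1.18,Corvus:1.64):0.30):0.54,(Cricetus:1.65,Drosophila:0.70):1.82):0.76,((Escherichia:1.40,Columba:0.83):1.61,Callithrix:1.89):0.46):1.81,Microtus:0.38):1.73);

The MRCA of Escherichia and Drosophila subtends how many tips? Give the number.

8

The MRCA of Escherichia and Drosophila is the node subtending (((Anopheles,(Neofelis,Corvus)),(Cricetus,Drosophila)),((Escherichia,Columba),Callithrix)).
That clade contains 8 terminal taxa: Anopheles, Callithrix, Columba, Corvus, Cricetus, Drosophila, Escherichia, Neofelis.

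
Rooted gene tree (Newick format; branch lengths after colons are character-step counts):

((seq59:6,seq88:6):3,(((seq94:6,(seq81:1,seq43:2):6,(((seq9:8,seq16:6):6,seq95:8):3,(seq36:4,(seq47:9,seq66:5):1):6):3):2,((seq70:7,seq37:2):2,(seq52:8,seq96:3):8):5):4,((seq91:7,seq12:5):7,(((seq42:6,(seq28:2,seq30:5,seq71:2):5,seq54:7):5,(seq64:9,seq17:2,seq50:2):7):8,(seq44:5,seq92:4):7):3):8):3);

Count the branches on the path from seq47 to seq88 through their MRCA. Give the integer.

9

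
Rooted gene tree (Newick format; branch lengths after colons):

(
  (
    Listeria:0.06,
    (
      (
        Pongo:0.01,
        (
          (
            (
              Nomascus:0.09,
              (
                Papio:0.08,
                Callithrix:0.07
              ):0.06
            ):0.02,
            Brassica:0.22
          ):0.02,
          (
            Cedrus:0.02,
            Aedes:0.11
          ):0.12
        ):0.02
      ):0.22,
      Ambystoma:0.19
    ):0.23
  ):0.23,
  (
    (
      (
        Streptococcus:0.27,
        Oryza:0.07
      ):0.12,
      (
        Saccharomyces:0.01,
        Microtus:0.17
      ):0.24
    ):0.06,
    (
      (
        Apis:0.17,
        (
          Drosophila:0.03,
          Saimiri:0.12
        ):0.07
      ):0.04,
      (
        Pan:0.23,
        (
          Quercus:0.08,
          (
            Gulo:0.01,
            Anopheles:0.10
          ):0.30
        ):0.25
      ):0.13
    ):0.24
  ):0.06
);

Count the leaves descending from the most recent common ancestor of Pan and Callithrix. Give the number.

20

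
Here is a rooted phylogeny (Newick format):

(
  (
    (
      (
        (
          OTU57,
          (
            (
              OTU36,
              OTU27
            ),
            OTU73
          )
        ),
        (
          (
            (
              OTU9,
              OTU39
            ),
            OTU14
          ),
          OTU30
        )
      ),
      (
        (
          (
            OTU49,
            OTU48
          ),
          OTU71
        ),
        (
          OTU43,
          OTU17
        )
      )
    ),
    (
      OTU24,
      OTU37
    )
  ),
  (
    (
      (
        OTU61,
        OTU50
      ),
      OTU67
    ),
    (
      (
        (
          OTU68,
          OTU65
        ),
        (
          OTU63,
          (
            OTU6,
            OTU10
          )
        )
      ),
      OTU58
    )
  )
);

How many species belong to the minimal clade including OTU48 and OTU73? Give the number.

13

The MRCA of OTU48 and OTU73 is the node subtending (((OTU57,((OTU36,OTU27),OTU73)),(((OTU9,OTU39),OTU14),OTU30)),(((OTU49,OTU48),OTU71),(OTU43,OTU17))).
That clade contains 13 terminal taxa: OTU14, OTU17, OTU27, OTU30, OTU36, OTU39, OTU43, OTU48, OTU49, OTU57, OTU71, OTU73, OTU9.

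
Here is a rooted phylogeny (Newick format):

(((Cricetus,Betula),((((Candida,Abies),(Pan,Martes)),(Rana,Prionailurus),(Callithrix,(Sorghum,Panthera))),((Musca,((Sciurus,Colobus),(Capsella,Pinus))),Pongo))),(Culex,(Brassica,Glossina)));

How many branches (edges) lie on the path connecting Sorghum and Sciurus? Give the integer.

The MRCA of Sorghum and Sciurus is the node subtending ((((Candida,Abies),(Pan,Martes)),(Rana,Prionailurus),(Callithrix,(Sorghum,Panthera))),((Musca,((Sciurus,Colobus),(Capsella,Pinus))),Pongo)).
From Sorghum up to that node: 4 branches. From Sciurus up to the same node: 5 branches. Total: 4 + 5 = 9.

9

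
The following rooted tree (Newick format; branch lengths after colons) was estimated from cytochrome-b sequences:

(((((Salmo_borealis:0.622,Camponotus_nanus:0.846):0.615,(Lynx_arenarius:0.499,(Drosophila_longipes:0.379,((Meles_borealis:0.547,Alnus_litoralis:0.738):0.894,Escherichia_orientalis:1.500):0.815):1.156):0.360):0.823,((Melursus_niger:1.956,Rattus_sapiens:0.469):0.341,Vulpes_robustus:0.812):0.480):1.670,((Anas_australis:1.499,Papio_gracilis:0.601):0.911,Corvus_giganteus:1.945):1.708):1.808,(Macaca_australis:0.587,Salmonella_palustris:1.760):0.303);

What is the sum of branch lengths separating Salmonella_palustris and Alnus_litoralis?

The path runs Salmonella_palustris → … → MRCA → … → Alnus_litoralis; the MRCA is the root of the tree.
Branch lengths along that path: 1.760 + 0.303 + 1.808 + 1.670 + 0.823 + 0.360 + 1.156 + 0.815 + 0.894 + 0.738 = 10.327.

10.327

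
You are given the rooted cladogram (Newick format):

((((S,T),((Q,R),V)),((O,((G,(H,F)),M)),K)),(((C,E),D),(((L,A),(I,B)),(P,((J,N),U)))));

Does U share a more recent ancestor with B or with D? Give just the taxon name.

B

The MRCA of U and B subtends (((L,A),(I,B)),(P,((J,N),U))) (8 taxa).
The MRCA of U and D subtends (((C,E),D),(((L,A),(I,B)),(P,((J,N),U)))) (11 taxa).
The first is nested inside the second, so U shares a more recent common ancestor with B.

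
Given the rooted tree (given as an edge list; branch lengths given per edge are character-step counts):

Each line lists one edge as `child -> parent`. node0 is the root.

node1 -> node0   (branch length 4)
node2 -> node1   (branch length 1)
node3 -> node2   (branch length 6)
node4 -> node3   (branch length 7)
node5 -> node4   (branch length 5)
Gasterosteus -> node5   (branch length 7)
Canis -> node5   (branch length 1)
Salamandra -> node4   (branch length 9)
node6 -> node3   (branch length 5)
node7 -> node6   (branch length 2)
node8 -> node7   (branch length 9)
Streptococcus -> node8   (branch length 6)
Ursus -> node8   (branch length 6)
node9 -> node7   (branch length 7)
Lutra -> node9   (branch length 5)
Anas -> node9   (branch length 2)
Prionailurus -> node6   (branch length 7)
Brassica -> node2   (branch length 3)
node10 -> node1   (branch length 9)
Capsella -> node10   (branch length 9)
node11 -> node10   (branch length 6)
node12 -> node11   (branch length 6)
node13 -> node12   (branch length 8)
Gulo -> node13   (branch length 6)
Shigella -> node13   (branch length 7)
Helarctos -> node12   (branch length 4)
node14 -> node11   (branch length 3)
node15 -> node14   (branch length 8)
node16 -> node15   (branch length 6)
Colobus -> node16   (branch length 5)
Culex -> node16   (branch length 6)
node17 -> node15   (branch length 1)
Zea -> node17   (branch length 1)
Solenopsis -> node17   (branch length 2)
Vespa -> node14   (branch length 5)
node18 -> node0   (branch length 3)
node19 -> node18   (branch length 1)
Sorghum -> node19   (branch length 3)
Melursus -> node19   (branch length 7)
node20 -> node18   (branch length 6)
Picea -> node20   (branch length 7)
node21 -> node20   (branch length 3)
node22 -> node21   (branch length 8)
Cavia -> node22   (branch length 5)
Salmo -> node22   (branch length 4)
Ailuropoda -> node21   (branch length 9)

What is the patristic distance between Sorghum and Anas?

34

The path runs Sorghum → … → MRCA → … → Anas; the MRCA is the root of the tree.
Branch lengths along that path: 3 + 1 + 3 + 4 + 1 + 6 + 5 + 2 + 7 + 2 = 34.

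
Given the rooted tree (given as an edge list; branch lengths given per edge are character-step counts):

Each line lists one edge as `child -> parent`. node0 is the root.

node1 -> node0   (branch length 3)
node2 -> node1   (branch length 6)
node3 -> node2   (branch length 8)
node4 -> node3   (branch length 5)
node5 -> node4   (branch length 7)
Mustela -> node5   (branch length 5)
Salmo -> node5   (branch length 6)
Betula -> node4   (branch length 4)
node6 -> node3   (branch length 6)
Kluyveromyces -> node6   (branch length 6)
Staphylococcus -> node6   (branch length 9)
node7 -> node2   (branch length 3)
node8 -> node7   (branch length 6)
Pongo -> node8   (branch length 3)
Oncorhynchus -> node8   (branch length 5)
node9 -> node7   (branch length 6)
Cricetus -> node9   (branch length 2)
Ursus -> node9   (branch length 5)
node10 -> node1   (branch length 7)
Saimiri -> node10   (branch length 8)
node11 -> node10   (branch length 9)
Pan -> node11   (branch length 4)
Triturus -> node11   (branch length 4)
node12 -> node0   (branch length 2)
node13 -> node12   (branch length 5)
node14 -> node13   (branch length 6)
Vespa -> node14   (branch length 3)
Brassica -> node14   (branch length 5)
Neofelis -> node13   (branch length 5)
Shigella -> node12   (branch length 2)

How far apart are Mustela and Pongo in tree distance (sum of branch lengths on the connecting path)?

The path runs Mustela → … → MRCA → … → Pongo; the MRCA is the node subtending ((((Mustela,Salmo),Betula),(Kluyveromyces,Staphylococcus)),((Pongo,Oncorhynchus),(Cricetus,Ursus))).
Branch lengths along that path: 5 + 7 + 5 + 8 + 3 + 6 + 3 = 37.

37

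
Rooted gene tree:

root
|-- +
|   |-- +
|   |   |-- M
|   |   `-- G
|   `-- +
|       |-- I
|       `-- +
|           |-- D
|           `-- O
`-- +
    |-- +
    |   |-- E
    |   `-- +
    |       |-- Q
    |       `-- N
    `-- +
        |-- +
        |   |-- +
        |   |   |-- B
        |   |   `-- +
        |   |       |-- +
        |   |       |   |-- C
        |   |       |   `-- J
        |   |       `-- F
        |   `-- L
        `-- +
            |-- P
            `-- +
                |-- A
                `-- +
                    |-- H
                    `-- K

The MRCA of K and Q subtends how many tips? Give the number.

12

The MRCA of K and Q is the node subtending ((E,(Q,N)),(((B,((C,J),F)),L),(P,(A,(H,K))))).
That clade contains 12 terminal taxa: A, B, C, E, F, H, J, K, L, N, P, Q.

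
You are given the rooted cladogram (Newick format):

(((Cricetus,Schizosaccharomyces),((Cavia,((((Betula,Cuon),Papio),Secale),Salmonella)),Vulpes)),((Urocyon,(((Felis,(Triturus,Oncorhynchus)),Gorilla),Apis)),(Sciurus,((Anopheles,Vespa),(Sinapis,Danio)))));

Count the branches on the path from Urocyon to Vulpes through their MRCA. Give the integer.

The MRCA of Urocyon and Vulpes is the root of the tree.
From Urocyon up to that node: 3 branches. From Vulpes up to the same node: 3 branches. Total: 3 + 3 = 6.

6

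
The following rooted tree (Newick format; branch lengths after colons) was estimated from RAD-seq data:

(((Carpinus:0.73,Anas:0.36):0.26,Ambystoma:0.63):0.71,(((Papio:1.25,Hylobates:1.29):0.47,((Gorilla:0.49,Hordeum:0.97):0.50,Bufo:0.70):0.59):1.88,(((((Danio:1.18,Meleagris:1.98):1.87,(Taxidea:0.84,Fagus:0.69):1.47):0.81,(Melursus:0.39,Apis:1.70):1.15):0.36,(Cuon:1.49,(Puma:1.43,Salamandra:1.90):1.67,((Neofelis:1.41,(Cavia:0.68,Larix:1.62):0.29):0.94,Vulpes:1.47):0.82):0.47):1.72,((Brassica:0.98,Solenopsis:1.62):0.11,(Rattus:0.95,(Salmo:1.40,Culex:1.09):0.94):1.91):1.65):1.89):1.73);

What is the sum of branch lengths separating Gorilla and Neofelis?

The path runs Gorilla → … → MRCA → … → Neofelis; the MRCA is the node subtending (((Papio,Hylobates),((Gorilla,Hordeum),Bufo)),(((((Danio,Meleagris),(Taxidea,Fagus)),(Melursus,Apis)),(Cuon,(Puma,Salamandra),((Neofelis,(Cavia,Larix)),Vulpes))),((Brassica,Solenopsis),(Rattus,(Salmo,Culex))))).
Branch lengths along that path: 0.49 + 0.50 + 0.59 + 1.88 + 1.89 + 1.72 + 0.47 + 0.82 + 0.94 + 1.41 = 10.71.

10.71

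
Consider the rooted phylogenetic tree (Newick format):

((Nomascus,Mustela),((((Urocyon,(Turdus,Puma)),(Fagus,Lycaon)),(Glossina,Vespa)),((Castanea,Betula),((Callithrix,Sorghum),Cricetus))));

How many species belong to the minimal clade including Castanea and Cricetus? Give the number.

The MRCA of Castanea and Cricetus is the node subtending ((Castanea,Betula),((Callithrix,Sorghum),Cricetus)).
That clade contains 5 terminal taxa: Betula, Callithrix, Castanea, Cricetus, Sorghum.

5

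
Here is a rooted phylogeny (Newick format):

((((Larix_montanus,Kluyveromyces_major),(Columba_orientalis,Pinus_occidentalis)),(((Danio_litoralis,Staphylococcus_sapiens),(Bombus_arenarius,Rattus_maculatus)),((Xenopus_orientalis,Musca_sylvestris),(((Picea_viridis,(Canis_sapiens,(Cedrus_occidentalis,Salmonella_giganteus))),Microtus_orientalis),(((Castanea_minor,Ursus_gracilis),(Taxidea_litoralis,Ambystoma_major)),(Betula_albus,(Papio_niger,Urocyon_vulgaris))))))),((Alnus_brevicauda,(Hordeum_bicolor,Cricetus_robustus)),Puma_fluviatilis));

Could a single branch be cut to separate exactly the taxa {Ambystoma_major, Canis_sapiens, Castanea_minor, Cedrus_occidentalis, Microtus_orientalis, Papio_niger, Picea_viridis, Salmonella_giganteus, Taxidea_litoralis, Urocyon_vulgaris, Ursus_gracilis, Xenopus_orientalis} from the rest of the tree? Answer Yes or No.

The MRCA of the listed taxa subtends ((Xenopus_orientalis,Musca_sylvestris),(((Picea_viridis,(Canis_sapiens,(Cedrus_occidentalis,Salmonella_giganteus))),Microtus_orientalis),(((Castanea_minor,Ursus_gracilis),(Taxidea_litoralis,Ambystoma_major)),(Betula_albus,(Papio_niger,Urocyon_vulgaris))))).
That clade also contains Betula_albus, Musca_sylvestris, which are not in the proposed group, so the group is not monophyletic.

No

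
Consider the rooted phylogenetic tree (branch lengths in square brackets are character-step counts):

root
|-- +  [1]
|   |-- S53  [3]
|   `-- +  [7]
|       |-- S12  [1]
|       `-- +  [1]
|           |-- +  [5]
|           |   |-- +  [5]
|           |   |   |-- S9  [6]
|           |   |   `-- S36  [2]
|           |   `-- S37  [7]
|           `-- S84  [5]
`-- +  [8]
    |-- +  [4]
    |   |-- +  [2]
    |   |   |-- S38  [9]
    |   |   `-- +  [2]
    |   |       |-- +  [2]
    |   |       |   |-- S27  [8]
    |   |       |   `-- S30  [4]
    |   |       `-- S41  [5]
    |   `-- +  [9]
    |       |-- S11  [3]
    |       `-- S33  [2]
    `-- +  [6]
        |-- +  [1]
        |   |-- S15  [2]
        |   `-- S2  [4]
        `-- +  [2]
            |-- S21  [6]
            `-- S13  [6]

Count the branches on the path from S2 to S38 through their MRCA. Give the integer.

The MRCA of S2 and S38 is the node subtending (((S38,((S27,S30),S41)),(S11,S33)),((S15,S2),(S21,S13))).
From S2 up to that node: 3 branches. From S38 up to the same node: 3 branches. Total: 3 + 3 = 6.

6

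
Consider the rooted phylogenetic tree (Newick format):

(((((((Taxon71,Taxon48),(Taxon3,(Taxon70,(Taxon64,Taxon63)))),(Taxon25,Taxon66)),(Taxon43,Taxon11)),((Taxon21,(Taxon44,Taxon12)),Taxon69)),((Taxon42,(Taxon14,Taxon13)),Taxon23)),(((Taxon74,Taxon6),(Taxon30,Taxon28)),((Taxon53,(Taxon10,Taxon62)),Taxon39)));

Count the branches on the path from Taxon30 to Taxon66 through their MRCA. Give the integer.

10

The MRCA of Taxon30 and Taxon66 is the root of the tree.
From Taxon30 up to that node: 4 branches. From Taxon66 up to the same node: 6 branches. Total: 4 + 6 = 10.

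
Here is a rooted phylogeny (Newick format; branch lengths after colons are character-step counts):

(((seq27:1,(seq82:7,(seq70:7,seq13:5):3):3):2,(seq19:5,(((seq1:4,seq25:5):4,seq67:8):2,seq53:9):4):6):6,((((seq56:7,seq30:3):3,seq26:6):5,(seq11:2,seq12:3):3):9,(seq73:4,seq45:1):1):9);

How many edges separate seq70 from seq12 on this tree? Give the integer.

The MRCA of seq70 and seq12 is the root of the tree.
From seq70 up to that node: 5 branches. From seq12 up to the same node: 4 branches. Total: 5 + 4 = 9.

9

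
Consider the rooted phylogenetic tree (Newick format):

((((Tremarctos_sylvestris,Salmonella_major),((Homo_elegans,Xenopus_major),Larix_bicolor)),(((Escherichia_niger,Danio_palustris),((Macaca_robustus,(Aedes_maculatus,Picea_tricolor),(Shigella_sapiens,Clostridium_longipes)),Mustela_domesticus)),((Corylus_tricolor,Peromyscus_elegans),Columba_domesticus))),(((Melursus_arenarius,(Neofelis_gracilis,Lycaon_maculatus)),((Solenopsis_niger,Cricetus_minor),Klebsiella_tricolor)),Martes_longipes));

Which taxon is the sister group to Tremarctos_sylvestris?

Tremarctos_sylvestris attaches to the tree at the node subtending (Tremarctos_sylvestris,Salmonella_major).
The other lineage descending from that same node — the sister group — is the single tip Salmonella_major.

Salmonella_major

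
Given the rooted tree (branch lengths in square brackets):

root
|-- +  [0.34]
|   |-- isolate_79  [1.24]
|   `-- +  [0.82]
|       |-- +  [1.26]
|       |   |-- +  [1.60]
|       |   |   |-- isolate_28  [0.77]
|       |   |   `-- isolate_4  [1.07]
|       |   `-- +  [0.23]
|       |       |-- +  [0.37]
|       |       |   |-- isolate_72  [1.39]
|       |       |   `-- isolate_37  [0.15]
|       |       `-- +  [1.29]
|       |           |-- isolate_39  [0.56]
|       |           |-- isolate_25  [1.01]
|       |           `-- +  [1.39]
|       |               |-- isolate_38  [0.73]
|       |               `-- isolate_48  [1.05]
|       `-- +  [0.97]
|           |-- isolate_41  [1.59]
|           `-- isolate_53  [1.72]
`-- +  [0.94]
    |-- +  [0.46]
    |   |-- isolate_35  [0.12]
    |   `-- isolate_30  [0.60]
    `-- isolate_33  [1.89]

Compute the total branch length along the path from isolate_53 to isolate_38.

7.59

The path runs isolate_53 → … → MRCA → … → isolate_38; the MRCA is the node subtending (((isolate_28,isolate_4),((isolate_72,isolate_37),(isolate_39,isolate_25,(isolate_38,isolate_48)))),(isolate_41,isolate_53)).
Branch lengths along that path: 1.72 + 0.97 + 1.26 + 0.23 + 1.29 + 1.39 + 0.73 = 7.59.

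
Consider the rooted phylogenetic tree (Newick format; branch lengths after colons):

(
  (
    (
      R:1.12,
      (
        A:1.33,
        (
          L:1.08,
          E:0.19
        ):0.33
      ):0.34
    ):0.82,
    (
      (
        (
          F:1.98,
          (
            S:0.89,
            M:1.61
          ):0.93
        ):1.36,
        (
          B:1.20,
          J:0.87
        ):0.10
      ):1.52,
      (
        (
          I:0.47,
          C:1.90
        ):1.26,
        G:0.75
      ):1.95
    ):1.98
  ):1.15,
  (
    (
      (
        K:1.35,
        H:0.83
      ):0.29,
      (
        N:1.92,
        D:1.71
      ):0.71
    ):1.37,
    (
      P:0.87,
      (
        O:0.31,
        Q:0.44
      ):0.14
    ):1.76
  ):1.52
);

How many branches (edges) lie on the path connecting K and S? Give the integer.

10

The MRCA of K and S is the root of the tree.
From K up to that node: 4 branches. From S up to the same node: 6 branches. Total: 4 + 6 = 10.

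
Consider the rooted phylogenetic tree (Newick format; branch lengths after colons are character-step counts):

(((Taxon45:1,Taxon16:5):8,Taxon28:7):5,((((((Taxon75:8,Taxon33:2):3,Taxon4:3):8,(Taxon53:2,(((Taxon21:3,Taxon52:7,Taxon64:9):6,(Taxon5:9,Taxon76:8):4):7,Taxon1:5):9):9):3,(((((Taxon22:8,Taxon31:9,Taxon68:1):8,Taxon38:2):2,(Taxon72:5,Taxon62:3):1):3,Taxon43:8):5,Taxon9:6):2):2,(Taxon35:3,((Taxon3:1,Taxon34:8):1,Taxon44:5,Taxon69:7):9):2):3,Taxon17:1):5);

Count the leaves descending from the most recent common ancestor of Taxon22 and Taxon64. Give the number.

The MRCA of Taxon22 and Taxon64 is the node subtending ((((Taxon75,Taxon33),Taxon4),(Taxon53,(((Taxon21,Taxon52,Taxon64),(Taxon5,Taxon76)),Taxon1))),(((((Taxon22,Taxon31,Taxon68),Taxon38),(Taxon72,Taxon62)),Taxon43),Taxon9)).
That clade contains 18 terminal taxa: Taxon1, Taxon21, Taxon22, Taxon31, Taxon33, Taxon38, Taxon4, Taxon43, Taxon5, Taxon52, Taxon53, Taxon62, Taxon64, Taxon68, Taxon72, Taxon75, Taxon76, Taxon9.

18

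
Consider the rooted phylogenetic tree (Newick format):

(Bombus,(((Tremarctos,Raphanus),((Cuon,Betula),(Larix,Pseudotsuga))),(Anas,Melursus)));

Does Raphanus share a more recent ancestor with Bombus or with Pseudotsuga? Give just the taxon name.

Pseudotsuga

The MRCA of Raphanus and Pseudotsuga subtends ((Tremarctos,Raphanus),((Cuon,Betula),(Larix,Pseudotsuga))) (6 taxa).
The MRCA of Raphanus and Bombus is the root, subtending the entire tree (9 taxa).
The first is nested inside the second, so Raphanus shares a more recent common ancestor with Pseudotsuga.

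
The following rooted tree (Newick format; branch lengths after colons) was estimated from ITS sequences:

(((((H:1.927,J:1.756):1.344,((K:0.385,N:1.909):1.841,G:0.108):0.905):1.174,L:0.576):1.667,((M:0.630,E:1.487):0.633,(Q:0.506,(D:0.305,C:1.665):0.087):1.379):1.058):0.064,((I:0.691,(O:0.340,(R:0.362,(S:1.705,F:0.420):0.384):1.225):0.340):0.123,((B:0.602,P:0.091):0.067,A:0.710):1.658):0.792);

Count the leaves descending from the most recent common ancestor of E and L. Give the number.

The MRCA of E and L is the node subtending ((((H,J),((K,N),G)),L),((M,E),(Q,(D,C)))).
That clade contains 11 terminal taxa: C, D, E, G, H, J, K, L, M, N, Q.

11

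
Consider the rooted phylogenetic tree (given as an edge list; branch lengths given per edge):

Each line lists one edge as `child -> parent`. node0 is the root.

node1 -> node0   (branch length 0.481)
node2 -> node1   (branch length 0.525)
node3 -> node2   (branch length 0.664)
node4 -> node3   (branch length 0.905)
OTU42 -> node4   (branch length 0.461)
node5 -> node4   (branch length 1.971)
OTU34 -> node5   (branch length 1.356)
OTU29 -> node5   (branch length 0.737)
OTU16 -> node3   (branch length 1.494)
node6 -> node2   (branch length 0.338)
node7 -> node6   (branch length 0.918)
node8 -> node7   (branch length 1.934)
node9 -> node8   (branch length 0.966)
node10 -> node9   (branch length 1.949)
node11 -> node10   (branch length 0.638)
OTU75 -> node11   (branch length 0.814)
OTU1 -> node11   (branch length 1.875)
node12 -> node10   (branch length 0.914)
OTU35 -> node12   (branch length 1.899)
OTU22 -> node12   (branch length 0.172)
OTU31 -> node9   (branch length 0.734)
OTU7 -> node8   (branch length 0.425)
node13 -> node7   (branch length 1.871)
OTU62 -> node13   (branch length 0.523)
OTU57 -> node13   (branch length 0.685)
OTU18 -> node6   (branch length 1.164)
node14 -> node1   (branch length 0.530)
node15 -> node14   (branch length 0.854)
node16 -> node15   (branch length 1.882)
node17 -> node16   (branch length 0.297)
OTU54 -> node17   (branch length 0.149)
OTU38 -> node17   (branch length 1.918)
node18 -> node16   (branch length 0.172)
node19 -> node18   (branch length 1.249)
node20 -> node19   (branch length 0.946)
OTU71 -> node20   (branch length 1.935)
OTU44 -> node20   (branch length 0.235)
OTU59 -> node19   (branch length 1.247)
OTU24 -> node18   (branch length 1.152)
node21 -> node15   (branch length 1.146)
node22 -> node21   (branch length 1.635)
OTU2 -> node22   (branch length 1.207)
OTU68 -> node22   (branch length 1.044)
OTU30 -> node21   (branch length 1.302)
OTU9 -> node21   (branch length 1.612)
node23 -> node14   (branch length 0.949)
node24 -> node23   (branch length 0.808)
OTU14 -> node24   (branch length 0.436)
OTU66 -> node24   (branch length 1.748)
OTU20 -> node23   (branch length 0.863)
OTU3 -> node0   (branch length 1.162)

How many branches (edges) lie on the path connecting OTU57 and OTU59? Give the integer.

The MRCA of OTU57 and OTU59 is the node subtending ((((OTU42,(OTU34,OTU29)),OTU16),((((((OTU75,OTU1),(OTU35,OTU22)),OTU31),OTU7),(OTU62,OTU57)),OTU18)),((((OTU54,OTU38),(((OTU71,OTU44),OTU59),OTU24)),((OTU2,OTU68),OTU30,OTU9)),((OTU14,OTU66),OTU20))).
From OTU57 up to that node: 5 branches. From OTU59 up to the same node: 6 branches. Total: 5 + 6 = 11.

11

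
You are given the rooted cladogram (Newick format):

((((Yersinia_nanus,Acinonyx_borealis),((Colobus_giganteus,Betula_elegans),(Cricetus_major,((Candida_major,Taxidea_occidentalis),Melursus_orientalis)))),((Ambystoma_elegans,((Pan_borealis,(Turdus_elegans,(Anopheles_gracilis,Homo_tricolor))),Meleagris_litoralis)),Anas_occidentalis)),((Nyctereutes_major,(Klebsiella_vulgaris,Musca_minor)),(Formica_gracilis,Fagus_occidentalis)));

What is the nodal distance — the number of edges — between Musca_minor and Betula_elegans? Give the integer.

9

The MRCA of Musca_minor and Betula_elegans is the root of the tree.
From Musca_minor up to that node: 4 branches. From Betula_elegans up to the same node: 5 branches. Total: 4 + 5 = 9.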